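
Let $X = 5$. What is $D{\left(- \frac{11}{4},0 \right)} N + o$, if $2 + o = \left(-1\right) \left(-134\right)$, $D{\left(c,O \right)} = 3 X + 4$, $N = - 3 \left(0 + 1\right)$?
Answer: $75$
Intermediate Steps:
$N = -3$ ($N = \left(-3\right) 1 = -3$)
$D{\left(c,O \right)} = 19$ ($D{\left(c,O \right)} = 3 \cdot 5 + 4 = 15 + 4 = 19$)
$o = 132$ ($o = -2 - -134 = -2 + 134 = 132$)
$D{\left(- \frac{11}{4},0 \right)} N + o = 19 \left(-3\right) + 132 = -57 + 132 = 75$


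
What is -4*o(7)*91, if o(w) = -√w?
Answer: 364*√7 ≈ 963.05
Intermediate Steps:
-4*o(7)*91 = -(-4)*√7*91 = (4*√7)*91 = 364*√7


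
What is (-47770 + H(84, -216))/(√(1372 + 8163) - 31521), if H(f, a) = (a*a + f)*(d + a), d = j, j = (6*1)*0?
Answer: 159868365405/496781953 + 5071805*√9535/496781953 ≈ 322.80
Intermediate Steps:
j = 0 (j = 6*0 = 0)
d = 0
H(f, a) = a*(f + a²) (H(f, a) = (a*a + f)*(0 + a) = (a² + f)*a = (f + a²)*a = a*(f + a²))
(-47770 + H(84, -216))/(√(1372 + 8163) - 31521) = (-47770 - 216*(84 + (-216)²))/(√(1372 + 8163) - 31521) = (-47770 - 216*(84 + 46656))/(√9535 - 31521) = (-47770 - 216*46740)/(-31521 + √9535) = (-47770 - 10095840)/(-31521 + √9535) = -10143610/(-31521 + √9535)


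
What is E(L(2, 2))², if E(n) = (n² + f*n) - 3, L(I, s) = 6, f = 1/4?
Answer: 4761/4 ≈ 1190.3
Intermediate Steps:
f = ¼ ≈ 0.25000
E(n) = -3 + n² + n/4 (E(n) = (n² + n/4) - 3 = -3 + n² + n/4)
E(L(2, 2))² = (-3 + 6² + (¼)*6)² = (-3 + 36 + 3/2)² = (69/2)² = 4761/4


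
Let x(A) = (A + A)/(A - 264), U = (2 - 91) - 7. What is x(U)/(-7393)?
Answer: -8/110895 ≈ -7.2140e-5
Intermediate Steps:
U = -96 (U = -89 - 7 = -96)
x(A) = 2*A/(-264 + A) (x(A) = (2*A)/(-264 + A) = 2*A/(-264 + A))
x(U)/(-7393) = (2*(-96)/(-264 - 96))/(-7393) = (2*(-96)/(-360))*(-1/7393) = (2*(-96)*(-1/360))*(-1/7393) = (8/15)*(-1/7393) = -8/110895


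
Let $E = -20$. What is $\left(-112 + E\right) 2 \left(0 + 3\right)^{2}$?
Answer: $-2376$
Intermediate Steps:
$\left(-112 + E\right) 2 \left(0 + 3\right)^{2} = \left(-112 - 20\right) 2 \left(0 + 3\right)^{2} = - 132 \cdot 2 \cdot 3^{2} = - 132 \cdot 2 \cdot 9 = \left(-132\right) 18 = -2376$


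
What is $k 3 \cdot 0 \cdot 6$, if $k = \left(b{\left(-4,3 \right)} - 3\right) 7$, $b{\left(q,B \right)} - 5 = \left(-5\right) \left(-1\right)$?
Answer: $0$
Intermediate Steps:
$b{\left(q,B \right)} = 10$ ($b{\left(q,B \right)} = 5 - -5 = 5 + 5 = 10$)
$k = 49$ ($k = \left(10 - 3\right) 7 = 7 \cdot 7 = 49$)
$k 3 \cdot 0 \cdot 6 = 49 \cdot 3 \cdot 0 \cdot 6 = 49 \cdot 0 \cdot 6 = 49 \cdot 0 = 0$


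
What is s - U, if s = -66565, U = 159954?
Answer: -226519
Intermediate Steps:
s - U = -66565 - 1*159954 = -66565 - 159954 = -226519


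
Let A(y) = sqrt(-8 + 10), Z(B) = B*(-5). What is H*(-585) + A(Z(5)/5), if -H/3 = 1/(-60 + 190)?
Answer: 27/2 + sqrt(2) ≈ 14.914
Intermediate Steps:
Z(B) = -5*B
H = -3/130 (H = -3/(-60 + 190) = -3/130 ≈ -0.023077)
A(y) = sqrt(2)
H*(-585) + A(Z(5)/5) = -3/130*(-585) + sqrt(2) = 27/2 + sqrt(2)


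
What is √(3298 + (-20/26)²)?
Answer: √557462/13 ≈ 57.433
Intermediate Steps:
√(3298 + (-20/26)²) = √(3298 + (-20*1/26)²) = √(3298 + (-10/13)²) = √(3298 + 100/169) = √(557462/169) = √557462/13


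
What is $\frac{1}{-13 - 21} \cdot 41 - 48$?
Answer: $- \frac{1673}{34} \approx -49.206$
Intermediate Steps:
$\frac{1}{-13 - 21} \cdot 41 - 48 = \frac{1}{-34} \cdot 41 - 48 = \left(- \frac{1}{34}\right) 41 - 48 = - \frac{41}{34} - 48 = - \frac{1673}{34}$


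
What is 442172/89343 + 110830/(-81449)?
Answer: 26112582538/7276898007 ≈ 3.5884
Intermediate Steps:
442172/89343 + 110830/(-81449) = 442172*(1/89343) + 110830*(-1/81449) = 442172/89343 - 110830/81449 = 26112582538/7276898007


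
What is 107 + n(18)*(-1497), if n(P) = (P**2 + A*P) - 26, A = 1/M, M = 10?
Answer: -2243468/5 ≈ -4.4869e+5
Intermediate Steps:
A = 1/10 ≈ 0.10000
n(P) = -26 + P**2 + P/10 (n(P) = (P**2 + P/10) - 26 = -26 + P**2 + P/10)
107 + n(18)*(-1497) = 107 + (-26 + 18**2 + (1/10)*18)*(-1497) = 107 + (-26 + 324 + 9/5)*(-1497) = 107 + (1499/5)*(-1497) = 107 - 2244003/5 = -2243468/5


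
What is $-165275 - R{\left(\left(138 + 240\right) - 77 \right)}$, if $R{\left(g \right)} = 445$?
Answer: $-165720$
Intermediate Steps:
$-165275 - R{\left(\left(138 + 240\right) - 77 \right)} = -165275 - 445 = -165720$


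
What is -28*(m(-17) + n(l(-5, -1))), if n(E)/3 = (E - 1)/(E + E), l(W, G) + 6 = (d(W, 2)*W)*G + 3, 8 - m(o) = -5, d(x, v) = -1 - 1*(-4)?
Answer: -805/2 ≈ -402.50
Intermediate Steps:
d(x, v) = 3 (d(x, v) = -1 + 4 = 3)
m(o) = 13 (m(o) = 8 - 1*(-5) = 8 + 5 = 13)
l(W, G) = -3 + 3*G*W (l(W, G) = -6 + ((3*W)*G + 3) = -6 + (3*G*W + 3) = -6 + (3 + 3*G*W) = -3 + 3*G*W)
n(E) = 3*(-1 + E)/(2*E) (n(E) = 3*((E - 1)/(E + E)) = 3*((-1 + E)/((2*E))) = 3*((-1 + E)*(1/(2*E))) = 3*((-1 + E)/(2*E)) = 3*(-1 + E)/(2*E))
-28*(m(-17) + n(l(-5, -1))) = -28*(13 + 3*(-1 + (-3 + 3*(-1)*(-5)))/(2*(-3 + 3*(-1)*(-5)))) = -28*(13 + 3*(-1 + (-3 + 15))/(2*(-3 + 15))) = -28*(13 + (3/2)*(-1 + 12)/12) = -28*(13 + (3/2)*(1/12)*11) = -28*(13 + 11/8) = -28*115/8 = -805/2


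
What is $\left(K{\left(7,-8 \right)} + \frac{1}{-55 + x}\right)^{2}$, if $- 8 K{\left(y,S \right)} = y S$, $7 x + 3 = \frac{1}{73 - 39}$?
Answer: $\frac{8482225801}{174002481} \approx 48.748$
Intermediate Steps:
$x = - \frac{101}{238}$ ($x = - \frac{3}{7} + \frac{1}{7 \left(73 - 39\right)} = - \frac{3}{7} + \frac{1}{7 \cdot 34} = - \frac{3}{7} + \frac{1}{7} \cdot \frac{1}{34} = - \frac{3}{7} + \frac{1}{238} = - \frac{101}{238} \approx -0.42437$)
$K{\left(y,S \right)} = - \frac{S y}{8}$ ($K{\left(y,S \right)} = - \frac{y S}{8} = - \frac{S y}{8}$)
$\left(K{\left(7,-8 \right)} + \frac{1}{-55 + x}\right)^{2} = \left(\left(- \frac{1}{8}\right) \left(-8\right) 7 + \frac{1}{-55 - \frac{101}{238}}\right)^{2} = \left(7 + \frac{1}{- \frac{13191}{238}}\right)^{2} = \left(7 - \frac{238}{13191}\right)^{2} = \left(\frac{92099}{13191}\right)^{2} = \frac{8482225801}{174002481}$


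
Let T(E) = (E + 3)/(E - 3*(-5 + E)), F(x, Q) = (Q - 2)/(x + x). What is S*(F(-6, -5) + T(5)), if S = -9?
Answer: -393/20 ≈ -19.650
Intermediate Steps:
F(x, Q) = (-2 + Q)/(2*x) (F(x, Q) = (-2 + Q)/((2*x)) = (-2 + Q)*(1/(2*x)) = (-2 + Q)/(2*x))
T(E) = (3 + E)/(15 - 2*E) (T(E) = (3 + E)/(E + (15 - 3*E)) = (3 + E)/(15 - 2*E))
S*(F(-6, -5) + T(5)) = -9*((½)*(-2 - 5)/(-6) + (-3 - 1*5)/(-15 + 2*5)) = -9*((½)*(-⅙)*(-7) + (-3 - 5)/(-15 + 10)) = -9*(7/12 - 8/(-5)) = -9*(7/12 - ⅕*(-8)) = -9*(7/12 + 8/5) = -9*131/60 = -393/20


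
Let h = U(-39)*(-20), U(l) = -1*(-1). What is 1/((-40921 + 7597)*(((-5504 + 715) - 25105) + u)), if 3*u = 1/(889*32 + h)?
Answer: 7107/7079905668415 ≈ 1.0038e-9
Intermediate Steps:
U(l) = 1
h = -20 (h = 1*(-20) = -20)
u = 1/85284 (u = 1/(3*(889*32 - 20)) = 1/(3*(28448 - 20)) = (1/3)/28428 = (1/3)*(1/28428) = 1/85284 ≈ 1.1726e-5)
1/((-40921 + 7597)*(((-5504 + 715) - 25105) + u)) = 1/((-40921 + 7597)*(((-5504 + 715) - 25105) + 1/85284)) = 1/(-33324*((-4789 - 25105) + 1/85284)) = 1/(-33324*(-29894 + 1/85284)) = 1/(-33324*(-2549479895/85284)) = 1/(7079905668415/7107) = 7107/7079905668415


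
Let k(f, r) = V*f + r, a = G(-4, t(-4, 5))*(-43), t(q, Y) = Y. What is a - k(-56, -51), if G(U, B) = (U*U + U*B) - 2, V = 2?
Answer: 421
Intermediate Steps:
G(U, B) = -2 + U² + B*U (G(U, B) = (U² + B*U) - 2 = -2 + U² + B*U)
a = 258 (a = (-2 + (-4)² + 5*(-4))*(-43) = (-2 + 16 - 20)*(-43) = -6*(-43) = 258)
k(f, r) = r + 2*f (k(f, r) = 2*f + r = r + 2*f)
a - k(-56, -51) = 258 - (-51 + 2*(-56)) = 258 - (-51 - 112) = 258 - 1*(-163) = 258 + 163 = 421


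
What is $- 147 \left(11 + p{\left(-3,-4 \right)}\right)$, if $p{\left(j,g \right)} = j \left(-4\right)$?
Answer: $-3381$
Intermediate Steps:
$p{\left(j,g \right)} = - 4 j$
$- 147 \left(11 + p{\left(-3,-4 \right)}\right) = - 147 \left(11 - -12\right) = - 147 \left(11 + 12\right) = \left(-147\right) 23 = -3381$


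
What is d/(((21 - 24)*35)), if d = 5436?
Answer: -1812/35 ≈ -51.771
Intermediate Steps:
d/(((21 - 24)*35)) = 5436/(((21 - 24)*35)) = 5436/((-3*35)) = 5436/(-105) = 5436*(-1/105) = -1812/35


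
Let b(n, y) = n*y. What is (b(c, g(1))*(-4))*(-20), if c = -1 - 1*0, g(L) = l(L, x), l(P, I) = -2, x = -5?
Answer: 160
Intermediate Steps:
g(L) = -2
c = -1 (c = -1 + 0 = -1)
(b(c, g(1))*(-4))*(-20) = (-1*(-2)*(-4))*(-20) = (2*(-4))*(-20) = -8*(-20) = 160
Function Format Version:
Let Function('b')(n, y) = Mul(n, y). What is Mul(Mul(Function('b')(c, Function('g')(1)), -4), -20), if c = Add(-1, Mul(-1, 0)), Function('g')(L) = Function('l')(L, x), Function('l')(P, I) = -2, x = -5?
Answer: 160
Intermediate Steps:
Function('g')(L) = -2
c = -1 (c = Add(-1, 0) = -1)
Mul(Mul(Function('b')(c, Function('g')(1)), -4), -20) = Mul(Mul(Mul(-1, -2), -4), -20) = Mul(Mul(2, -4), -20) = Mul(-8, -20) = 160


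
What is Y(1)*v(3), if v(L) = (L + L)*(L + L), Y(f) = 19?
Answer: 684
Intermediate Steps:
v(L) = 4*L² (v(L) = (2*L)*(2*L) = 4*L²)
Y(1)*v(3) = 19*(4*3²) = 19*(4*9) = 19*36 = 684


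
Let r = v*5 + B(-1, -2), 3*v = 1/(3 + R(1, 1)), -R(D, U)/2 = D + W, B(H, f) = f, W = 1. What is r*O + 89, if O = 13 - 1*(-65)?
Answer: -197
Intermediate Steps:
R(D, U) = -2 - 2*D (R(D, U) = -2*(D + 1) = -2*(1 + D) = -2 - 2*D)
v = -1/3 (v = 1/(3*(3 + (-2 - 2*1))) = 1/(3*(3 + (-2 - 2))) = 1/(3*(3 - 4)) = (1/3)/(-1) = (1/3)*(-1) = -1/3 ≈ -0.33333)
O = 78 (O = 13 + 65 = 78)
r = -11/3 (r = -1/3*5 - 2 = -5/3 - 2 = -11/3 ≈ -3.6667)
r*O + 89 = -11/3*78 + 89 = -286 + 89 = -197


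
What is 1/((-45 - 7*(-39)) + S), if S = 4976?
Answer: 1/5204 ≈ 0.00019216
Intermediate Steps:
1/((-45 - 7*(-39)) + S) = 1/((-45 - 7*(-39)) + 4976) = 1/((-45 + 273) + 4976) = 1/(228 + 4976) = 1/5204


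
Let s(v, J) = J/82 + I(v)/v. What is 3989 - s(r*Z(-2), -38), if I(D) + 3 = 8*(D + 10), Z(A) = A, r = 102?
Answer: 33304117/8364 ≈ 3981.8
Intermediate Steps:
I(D) = 77 + 8*D (I(D) = -3 + 8*(D + 10) = -3 + 8*(10 + D) = -3 + (80 + 8*D) = 77 + 8*D)
s(v, J) = J/82 + (77 + 8*v)/v
3989 - s(r*Z(-2), -38) = 3989 - (8 + 77/((102*(-2))) + (1/82)*(-38)) = 3989 - (8 + 77/(-204) - 19/41) = 3989 - (8 + 77*(-1/204) - 19/41) = 3989 - (8 - 77/204 - 19/41) = 3989 - 1*59879/8364 = 3989 - 59879/8364 = 33304117/8364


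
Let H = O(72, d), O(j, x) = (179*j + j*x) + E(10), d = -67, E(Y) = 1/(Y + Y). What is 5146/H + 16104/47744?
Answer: 938885213/962525008 ≈ 0.97544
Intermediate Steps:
E(Y) = 1/(2*Y)
O(j, x) = 1/20 + 179*j + j*x (O(j, x) = (179*j + j*x) + (1/2)/10 = (179*j + j*x) + (1/2)*(1/10) = (179*j + j*x) + 1/20 = 1/20 + 179*j + j*x)
H = 161281/20 (H = 1/20 + 179*72 + 72*(-67) = 1/20 + 12888 - 4824 = 161281/20 ≈ 8064.0)
5146/H + 16104/47744 = 5146/(161281/20) + 16104/47744 = 5146*(20/161281) + 16104*(1/47744) = 102920/161281 + 2013/5968 = 938885213/962525008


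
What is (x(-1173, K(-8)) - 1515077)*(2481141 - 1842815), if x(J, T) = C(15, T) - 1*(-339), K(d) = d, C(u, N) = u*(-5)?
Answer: -966944523038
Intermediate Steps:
C(u, N) = -5*u
x(J, T) = 264 (x(J, T) = -5*15 - 1*(-339) = -75 + 339 = 264)
(x(-1173, K(-8)) - 1515077)*(2481141 - 1842815) = (264 - 1515077)*(2481141 - 1842815) = -1514813*638326 = -966944523038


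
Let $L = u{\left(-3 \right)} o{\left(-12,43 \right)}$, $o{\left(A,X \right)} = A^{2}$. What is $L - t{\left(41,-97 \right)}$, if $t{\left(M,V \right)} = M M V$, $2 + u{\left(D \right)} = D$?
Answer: $162337$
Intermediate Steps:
$u{\left(D \right)} = -2 + D$
$t{\left(M,V \right)} = V M^{2}$ ($t{\left(M,V \right)} = M^{2} V = V M^{2}$)
$L = -720$ ($L = \left(-2 - 3\right) \left(-12\right)^{2} = \left(-5\right) 144 = -720$)
$L - t{\left(41,-97 \right)} = -720 - - 97 \cdot 41^{2} = -720 - \left(-97\right) 1681 = -720 - -163057 = -720 + 163057 = 162337$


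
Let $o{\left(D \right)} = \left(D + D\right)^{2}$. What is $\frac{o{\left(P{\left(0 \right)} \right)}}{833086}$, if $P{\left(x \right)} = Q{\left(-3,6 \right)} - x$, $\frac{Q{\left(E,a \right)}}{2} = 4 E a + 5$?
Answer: $\frac{35912}{416543} \approx 0.086214$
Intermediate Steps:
$Q{\left(E,a \right)} = 10 + 8 E a$ ($Q{\left(E,a \right)} = 2 \left(4 E a + 5\right) = 2 \left(5 + 4 E a\right) = 10 + 8 E a$)
$P{\left(x \right)} = -134 - x$ ($P{\left(x \right)} = \left(10 + 8 \left(-3\right) 6\right) - x = \left(10 - 144\right) - x = -134 - x$)
$o{\left(D \right)} = 4 D^{2}$ ($o{\left(D \right)} = \left(2 D\right)^{2} = 4 D^{2}$)
$\frac{o{\left(P{\left(0 \right)} \right)}}{833086} = \frac{4 \left(-134 - 0\right)^{2}}{833086} = 4 \left(-134 + 0\right)^{2} \cdot \frac{1}{833086} = 4 \left(-134\right)^{2} \cdot \frac{1}{833086} = 4 \cdot 17956 \cdot \frac{1}{833086} = 71824 \cdot \frac{1}{833086} = \frac{35912}{416543}$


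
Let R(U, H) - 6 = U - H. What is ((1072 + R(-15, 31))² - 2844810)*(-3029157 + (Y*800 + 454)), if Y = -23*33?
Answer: 6471129256758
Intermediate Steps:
R(U, H) = 6 + U - H (R(U, H) = 6 + (U - H) = 6 + U - H)
Y = -759
((1072 + R(-15, 31))² - 2844810)*(-3029157 + (Y*800 + 454)) = ((1072 + (6 - 15 - 1*31))² - 2844810)*(-3029157 + (-759*800 + 454)) = ((1072 + (6 - 15 - 31))² - 2844810)*(-3029157 + (-607200 + 454)) = ((1072 - 40)² - 2844810)*(-3029157 - 606746) = (1032² - 2844810)*(-3635903) = (1065024 - 2844810)*(-3635903) = -1779786*(-3635903) = 6471129256758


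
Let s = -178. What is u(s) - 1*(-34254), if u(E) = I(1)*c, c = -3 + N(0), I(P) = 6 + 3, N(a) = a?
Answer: 34227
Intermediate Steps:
I(P) = 9
c = -3 (c = -3 + 0 = -3)
u(E) = -27 (u(E) = 9*(-3) = -27)
u(s) - 1*(-34254) = -27 - 1*(-34254) = -27 + 34254 = 34227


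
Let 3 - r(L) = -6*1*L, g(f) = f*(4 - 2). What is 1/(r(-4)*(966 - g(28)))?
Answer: -1/19110 ≈ -5.2329e-5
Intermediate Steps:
g(f) = 2*f (g(f) = f*2 = 2*f)
r(L) = 3 + 6*L (r(L) = 3 - (-1)*(6*1)*L = 3 - (-1)*6*L = 3 - (-6)*L = 3 + 6*L)
1/(r(-4)*(966 - g(28))) = 1/((3 + 6*(-4))*(966 - 2*28)) = 1/((3 - 24)*(966 - 1*56)) = 1/(-21*(966 - 56)) = 1/(-21*910) = 1/(-19110) = -1/19110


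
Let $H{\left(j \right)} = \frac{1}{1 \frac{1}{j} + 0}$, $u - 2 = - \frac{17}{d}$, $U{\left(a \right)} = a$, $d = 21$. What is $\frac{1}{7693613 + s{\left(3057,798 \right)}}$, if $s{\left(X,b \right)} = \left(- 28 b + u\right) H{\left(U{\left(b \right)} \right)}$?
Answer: $- \frac{1}{10135949} \approx -9.8659 \cdot 10^{-8}$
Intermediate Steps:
$u = \frac{25}{21}$ ($u = 2 - \frac{17}{21} = \frac{25}{21} \approx 1.1905$)
$H{\left(j \right)} = j$ ($H{\left(j \right)} = \frac{1}{\frac{1}{j} + 0} = \frac{1}{\frac{1}{j}} = j$)
$s{\left(X,b \right)} = b \left(\frac{25}{21} - 28 b\right)$ ($s{\left(X,b \right)} = \left(- 28 b + \frac{25}{21}\right) b = \left(\frac{25}{21} - 28 b\right) b = b \left(\frac{25}{21} - 28 b\right)$)
$\frac{1}{7693613 + s{\left(3057,798 \right)}} = \frac{1}{7693613 + \frac{1}{21} \cdot 798 \left(25 - 469224\right)} = \frac{1}{7693613 + \frac{1}{21} \cdot 798 \left(-469199\right)} = \frac{1}{7693613 - 17829562} = \frac{1}{-10135949} = - \frac{1}{10135949}$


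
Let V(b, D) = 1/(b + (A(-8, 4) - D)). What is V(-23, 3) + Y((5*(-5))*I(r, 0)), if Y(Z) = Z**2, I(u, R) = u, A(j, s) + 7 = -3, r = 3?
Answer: 202499/36 ≈ 5625.0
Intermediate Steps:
A(j, s) = -10 (A(j, s) = -7 - 3 = -10)
V(b, D) = 1/(-10 + b - D) (V(b, D) = 1/(b + (-10 - D)) = 1/(-10 + b - D))
V(-23, 3) + Y((5*(-5))*I(r, 0)) = 1/(-10 - 23 - 1*3) + ((5*(-5))*3)**2 = 1/(-10 - 23 - 3) + (-25*3)**2 = 1/(-36) + (-75)**2 = -1/36 + 5625 = 202499/36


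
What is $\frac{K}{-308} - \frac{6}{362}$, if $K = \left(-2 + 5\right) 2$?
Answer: $- \frac{1005}{27874} \approx -0.036055$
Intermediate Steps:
$K = 6$ ($K = 3 \cdot 2 = 6$)
$\frac{K}{-308} - \frac{6}{362} = \frac{6}{-308} - \frac{6}{362} = 6 \left(- \frac{1}{308}\right) - \frac{3}{181} = - \frac{3}{154} - \frac{3}{181} = - \frac{1005}{27874}$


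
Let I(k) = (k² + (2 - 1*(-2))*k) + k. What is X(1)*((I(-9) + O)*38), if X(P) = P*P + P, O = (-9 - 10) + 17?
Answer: 2584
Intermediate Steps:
O = -2 (O = -19 + 17 = -2)
X(P) = P + P² (X(P) = P² + P = P + P²)
I(k) = k² + 5*k (I(k) = (k² + (2 + 2)*k) + k = (k² + 4*k) + k = k² + 5*k)
X(1)*((I(-9) + O)*38) = (1*(1 + 1))*((-9*(5 - 9) - 2)*38) = (1*2)*((-9*(-4) - 2)*38) = 2*((36 - 2)*38) = 2*(34*38) = 2*1292 = 2584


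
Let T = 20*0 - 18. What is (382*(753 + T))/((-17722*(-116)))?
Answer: 140385/1027876 ≈ 0.13658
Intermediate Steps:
T = -18 (T = 0 - 18 = -18)
(382*(753 + T))/((-17722*(-116))) = (382*(753 - 18))/((-17722*(-116))) = (382*735)/2055752 = 280770*(1/2055752) = 140385/1027876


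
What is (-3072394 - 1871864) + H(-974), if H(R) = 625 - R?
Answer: -4942659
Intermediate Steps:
(-3072394 - 1871864) + H(-974) = (-3072394 - 1871864) + (625 - 1*(-974)) = -4944258 + (625 + 974) = -4944258 + 1599 = -4942659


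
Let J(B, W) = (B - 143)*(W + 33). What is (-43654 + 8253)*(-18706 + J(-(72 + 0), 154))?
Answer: 2085508311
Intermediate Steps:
J(B, W) = (-143 + B)*(33 + W)
(-43654 + 8253)*(-18706 + J(-(72 + 0), 154)) = (-43654 + 8253)*(-18706 + (-4719 - 143*154 + 33*(-(72 + 0)) - (72 + 0)*154)) = -35401*(-18706 + (-4719 - 22022 + 33*(-1*72) - 1*72*154)) = -35401*(-18706 + (-4719 - 22022 + 33*(-72) - 72*154)) = -35401*(-18706 + (-4719 - 22022 - 2376 - 11088)) = -35401*(-18706 - 40205) = -35401*(-58911) = 2085508311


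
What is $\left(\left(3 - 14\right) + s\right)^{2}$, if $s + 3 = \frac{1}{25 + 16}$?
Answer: $\frac{328329}{1681} \approx 195.32$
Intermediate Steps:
$s = - \frac{122}{41}$ ($s = -3 + \frac{1}{25 + 16} = -3 + \frac{1}{41} = - \frac{122}{41} \approx -2.9756$)
$\left(\left(3 - 14\right) + s\right)^{2} = \left(\left(3 - 14\right) - \frac{122}{41}\right)^{2} = \left(-11 - \frac{122}{41}\right)^{2} = \left(- \frac{573}{41}\right)^{2} = \frac{328329}{1681}$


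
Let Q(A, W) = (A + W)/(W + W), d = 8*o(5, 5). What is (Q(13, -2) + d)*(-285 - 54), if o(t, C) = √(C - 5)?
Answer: 3729/4 ≈ 932.25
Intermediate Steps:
o(t, C) = √(-5 + C)
d = 0 (d = 8*√(-5 + 5) = 8*√0 = 8*0 = 0)
Q(A, W) = (A + W)/(2*W) (Q(A, W) = (A + W)/((2*W)) = (A + W)*(1/(2*W)) = (A + W)/(2*W))
(Q(13, -2) + d)*(-285 - 54) = ((½)*(13 - 2)/(-2) + 0)*(-285 - 54) = ((½)*(-½)*11 + 0)*(-339) = (-11/4 + 0)*(-339) = -11/4*(-339) = 3729/4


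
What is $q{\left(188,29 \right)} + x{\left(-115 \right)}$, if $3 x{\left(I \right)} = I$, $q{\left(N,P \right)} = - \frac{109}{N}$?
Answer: $- \frac{21947}{564} \approx -38.913$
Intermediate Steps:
$x{\left(I \right)} = \frac{I}{3}$
$q{\left(188,29 \right)} + x{\left(-115 \right)} = - \frac{109}{188} + \frac{1}{3} \left(-115\right) = \left(-109\right) \frac{1}{188} - \frac{115}{3} = - \frac{109}{188} - \frac{115}{3} = - \frac{21947}{564}$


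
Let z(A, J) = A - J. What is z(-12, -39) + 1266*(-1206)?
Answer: -1526769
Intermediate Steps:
z(-12, -39) + 1266*(-1206) = (-12 - 1*(-39)) + 1266*(-1206) = (-12 + 39) - 1526796 = 27 - 1526796 = -1526769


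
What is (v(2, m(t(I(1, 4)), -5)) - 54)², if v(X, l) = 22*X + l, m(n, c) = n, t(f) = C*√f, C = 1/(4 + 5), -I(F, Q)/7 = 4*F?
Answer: 8072/81 - 40*I*√7/9 ≈ 99.654 - 11.759*I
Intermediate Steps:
I(F, Q) = -28*F
C = ⅑ (C = 1/9 = ⅑ ≈ 0.11111)
t(f) = √f/9
v(X, l) = l + 22*X
(v(2, m(t(I(1, 4)), -5)) - 54)² = ((√(-28*1)/9 + 22*2) - 54)² = ((√(-28)/9 + 44) - 54)² = (((2*I*√7)/9 + 44) - 54)² = ((2*I*√7/9 + 44) - 54)² = ((44 + 2*I*√7/9) - 54)² = (-10 + 2*I*√7/9)²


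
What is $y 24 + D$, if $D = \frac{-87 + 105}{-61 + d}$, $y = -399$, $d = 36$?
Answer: $- \frac{239418}{25} \approx -9576.7$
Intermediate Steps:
$D = - \frac{18}{25}$ ($D = \frac{-87 + 105}{-61 + 36} = \frac{18}{-25} = 18 \left(- \frac{1}{25}\right) = - \frac{18}{25} \approx -0.72$)
$y 24 + D = \left(-399\right) 24 - \frac{18}{25} = -9576 - \frac{18}{25} = - \frac{239418}{25}$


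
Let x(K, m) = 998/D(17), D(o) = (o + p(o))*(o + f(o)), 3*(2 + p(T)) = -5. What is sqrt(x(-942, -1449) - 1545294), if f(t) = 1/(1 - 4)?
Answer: I*sqrt(15452895090)/100 ≈ 1243.1*I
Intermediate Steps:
f(t) = -1/3 (f(t) = 1/(-3) = -1/3)
p(T) = -11/3 (p(T) = -2 + (1/3)*(-5) = -2 - 5/3 = -11/3)
D(o) = (-11/3 + o)*(-1/3 + o) (D(o) = (o - 11/3)*(o - 1/3) = (-11/3 + o)*(-1/3 + o))
x(K, m) = 4491/1000 (x(K, m) = 998/(11/9 + 17**2 - 4*17) = 998/(11/9 + 289 - 68) = 998/(2000/9) = 998*(9/2000) = 4491/1000)
sqrt(x(-942, -1449) - 1545294) = sqrt(4491/1000 - 1545294) = sqrt(-1545289509/1000) = I*sqrt(15452895090)/100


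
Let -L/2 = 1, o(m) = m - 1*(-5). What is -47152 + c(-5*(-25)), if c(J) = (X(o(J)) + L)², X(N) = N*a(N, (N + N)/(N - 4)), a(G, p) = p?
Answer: 94220788/3969 ≈ 23739.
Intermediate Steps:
o(m) = 5 + m (o(m) = m + 5 = 5 + m)
L = -2 (L = -2*1 = -2)
X(N) = 2*N²/(-4 + N) (X(N) = N*((N + N)/(N - 4)) = N*((2*N)/(-4 + N)) = N*(2*N/(-4 + N)) = 2*N²/(-4 + N))
c(J) = (-2 + 2*(5 + J)²/(1 + J))² (c(J) = (2*(5 + J)²/(-4 + (5 + J)) - 2)² = (2*(5 + J)²/(1 + J) - 2)² = (-2 + 2*(5 + J)²/(1 + J))²)
-47152 + c(-5*(-25)) = -47152 + 4*(-1 + (5 - 5*(-25))² - (-5)*(-25))²/(1 - 5*(-25))² = -47152 + 4*(-1 + (5 + 125)² - 1*125)²/(1 + 125)² = -47152 + 4*(-1 + 130² - 125)²/126² = -47152 + 4*(1/15876)*(-1 + 16900 - 125)² = -47152 + 4*(1/15876)*16774² = -47152 + 4*(1/15876)*281367076 = -47152 + 281367076/3969 = 94220788/3969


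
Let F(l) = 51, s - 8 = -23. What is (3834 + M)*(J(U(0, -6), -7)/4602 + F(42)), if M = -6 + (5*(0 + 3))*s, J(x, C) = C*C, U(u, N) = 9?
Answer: 281935951/1534 ≈ 1.8379e+5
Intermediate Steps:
s = -15 (s = 8 - 23 = -15)
J(x, C) = C**2
M = -231 (M = -6 + (5*(0 + 3))*(-15) = -6 + (5*3)*(-15) = -6 + 15*(-15) = -6 - 225 = -231)
(3834 + M)*(J(U(0, -6), -7)/4602 + F(42)) = (3834 - 231)*((-7)**2/4602 + 51) = 3603*(49*(1/4602) + 51) = 3603*(49/4602 + 51) = 3603*(234751/4602) = 281935951/1534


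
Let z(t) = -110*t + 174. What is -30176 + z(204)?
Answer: -52442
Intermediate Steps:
z(t) = 174 - 110*t
-30176 + z(204) = -30176 + (174 - 110*204) = -30176 + (174 - 22440) = -30176 - 22266 = -52442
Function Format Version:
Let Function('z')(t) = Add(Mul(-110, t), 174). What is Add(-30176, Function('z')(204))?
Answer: -52442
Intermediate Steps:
Function('z')(t) = Add(174, Mul(-110, t))
Add(-30176, Function('z')(204)) = Add(-30176, Add(174, Mul(-110, 204))) = Add(-30176, Add(174, -22440)) = Add(-30176, -22266) = -52442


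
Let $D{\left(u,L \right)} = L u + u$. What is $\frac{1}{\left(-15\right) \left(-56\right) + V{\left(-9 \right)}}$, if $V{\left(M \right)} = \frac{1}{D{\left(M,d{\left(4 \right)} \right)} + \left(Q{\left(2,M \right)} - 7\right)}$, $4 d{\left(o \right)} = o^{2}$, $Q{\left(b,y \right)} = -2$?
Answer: $\frac{54}{45359} \approx 0.0011905$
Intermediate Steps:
$d{\left(o \right)} = \frac{o^{2}}{4}$
$D{\left(u,L \right)} = u + L u$
$V{\left(M \right)} = \frac{1}{-9 + 5 M}$ ($V{\left(M \right)} = \frac{1}{M \left(1 + \frac{4^{2}}{4}\right) - 9} = \frac{1}{M \left(1 + \frac{1}{4} \cdot 16\right) - 9} = \frac{1}{M \left(1 + 4\right) - 9} = \frac{1}{M 5 - 9} = \frac{1}{5 M - 9} = \frac{1}{-9 + 5 M}$)
$\frac{1}{\left(-15\right) \left(-56\right) + V{\left(-9 \right)}} = \frac{1}{\left(-15\right) \left(-56\right) + \frac{1}{-9 + 5 \left(-9\right)}} = \frac{1}{840 + \frac{1}{-9 - 45}} = \frac{1}{840 + \frac{1}{-54}} = \frac{1}{840 - \frac{1}{54}} = \frac{1}{\frac{45359}{54}} = \frac{54}{45359}$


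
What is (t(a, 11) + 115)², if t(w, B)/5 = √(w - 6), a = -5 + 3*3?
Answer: 13175 + 1150*I*√2 ≈ 13175.0 + 1626.3*I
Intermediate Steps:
a = 4 (a = -5 + 9 = 4)
t(w, B) = 5*√(-6 + w) (t(w, B) = 5*√(w - 6) = 5*√(-6 + w))
(t(a, 11) + 115)² = (5*√(-6 + 4) + 115)² = (5*√(-2) + 115)² = (5*(I*√2) + 115)² = (5*I*√2 + 115)² = (115 + 5*I*√2)²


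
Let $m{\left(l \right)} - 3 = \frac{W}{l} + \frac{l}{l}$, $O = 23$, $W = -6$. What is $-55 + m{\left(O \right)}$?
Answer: $- \frac{1179}{23} \approx -51.261$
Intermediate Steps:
$m{\left(l \right)} = 4 - \frac{6}{l}$ ($m{\left(l \right)} = 3 - \left(\frac{6}{l} - \frac{l}{l}\right) = 3 + \left(- \frac{6}{l} + 1\right) = 3 + \left(1 - \frac{6}{l}\right) = 4 - \frac{6}{l}$)
$-55 + m{\left(O \right)} = -55 + \left(4 - \frac{6}{23}\right) = -55 + \frac{86}{23} = - \frac{1179}{23}$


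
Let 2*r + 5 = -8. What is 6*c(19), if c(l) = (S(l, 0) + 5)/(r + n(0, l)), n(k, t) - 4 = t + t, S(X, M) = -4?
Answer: 12/71 ≈ 0.16901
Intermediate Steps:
r = -13/2 (r = -5/2 + (½)*(-8) = -5/2 - 4 = -13/2 ≈ -6.5000)
n(k, t) = 4 + 2*t (n(k, t) = 4 + (t + t) = 4 + 2*t)
c(l) = 1/(-5/2 + 2*l) (c(l) = (-4 + 5)/(-13/2 + (4 + 2*l)) = 1/(-5/2 + 2*l))
6*c(19) = 6*(2/(-5 + 4*19)) = 6*(2/(-5 + 76)) = 6*(2/71) = 12/71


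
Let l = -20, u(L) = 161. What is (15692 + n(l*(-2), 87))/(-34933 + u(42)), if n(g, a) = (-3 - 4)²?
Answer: -15741/34772 ≈ -0.45269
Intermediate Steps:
n(g, a) = 49 (n(g, a) = (-7)² = 49)
(15692 + n(l*(-2), 87))/(-34933 + u(42)) = (15692 + 49)/(-34933 + 161) = 15741/(-34772) = 15741*(-1/34772) = -15741/34772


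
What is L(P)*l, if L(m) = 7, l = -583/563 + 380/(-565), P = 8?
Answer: -760669/63619 ≈ -11.957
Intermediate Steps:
l = -108667/63619 (l = -583*1/563 + 380*(-1/565) = -583/563 - 76/113 = -108667/63619 ≈ -1.7081)
L(P)*l = 7*(-108667/63619) = -760669/63619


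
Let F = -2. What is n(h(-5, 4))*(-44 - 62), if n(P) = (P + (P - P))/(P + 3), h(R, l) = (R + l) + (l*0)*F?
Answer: 53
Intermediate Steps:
h(R, l) = R + l (h(R, l) = (R + l) + (l*0)*(-2) = (R + l) + 0*(-2) = (R + l) + 0 = R + l)
n(P) = P/(3 + P) (n(P) = (P + 0)/(3 + P) = P/(3 + P))
n(h(-5, 4))*(-44 - 62) = ((-5 + 4)/(3 + (-5 + 4)))*(-44 - 62) = -1/(3 - 1)*(-106) = -1/2*(-106) = 53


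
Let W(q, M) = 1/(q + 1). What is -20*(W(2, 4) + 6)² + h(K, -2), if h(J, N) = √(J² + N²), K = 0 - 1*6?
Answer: -7220/9 + 2*√10 ≈ -795.90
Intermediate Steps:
K = -6 (K = 0 - 6 = -6)
W(q, M) = 1/(1 + q)
-20*(W(2, 4) + 6)² + h(K, -2) = -20*(1/(1 + 2) + 6)² + √((-6)² + (-2)²) = -20*(1/3 + 6)² + √(36 + 4) = -20*(⅓ + 6)² + √40 = -20*(19/3)² + 2*√10 = -20*361/9 + 2*√10 = -7220/9 + 2*√10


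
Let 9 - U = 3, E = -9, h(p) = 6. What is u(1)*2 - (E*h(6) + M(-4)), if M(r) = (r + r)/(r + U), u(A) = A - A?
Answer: 58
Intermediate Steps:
u(A) = 0
U = 6 (U = 9 - 1*3 = 9 - 3 = 6)
M(r) = 2*r/(6 + r) (M(r) = (r + r)/(r + 6) = (2*r)/(6 + r) = 2*r/(6 + r))
u(1)*2 - (E*h(6) + M(-4)) = 0*2 - (-9*6 + 2*(-4)/(6 - 4)) = 0 - (-54 + 2*(-4)/2) = 0 - (-54 + 2*(-4)*(1/2)) = 0 - (-54 - 4) = 0 - 1*(-58) = 0 + 58 = 58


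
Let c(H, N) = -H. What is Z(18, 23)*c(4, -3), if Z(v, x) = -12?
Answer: 48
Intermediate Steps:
Z(18, 23)*c(4, -3) = -(-12)*4 = -12*(-4) = 48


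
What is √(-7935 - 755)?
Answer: I*√8690 ≈ 93.22*I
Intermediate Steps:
√(-7935 - 755) = √(-8690) = I*√8690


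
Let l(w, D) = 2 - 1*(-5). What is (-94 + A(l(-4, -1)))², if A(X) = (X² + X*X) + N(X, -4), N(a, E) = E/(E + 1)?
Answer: 256/9 ≈ 28.444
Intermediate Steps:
N(a, E) = E/(1 + E)
l(w, D) = 7 (l(w, D) = 2 + 5 = 7)
A(X) = 4/3 + 2*X² (A(X) = (X² + X*X) - 4/(1 - 4) = (X² + X²) - 4/(-3) = 2*X² - 4*(-⅓) = 2*X² + 4/3 = 4/3 + 2*X²)
(-94 + A(l(-4, -1)))² = (-94 + (4/3 + 2*7²))² = (-94 + (4/3 + 2*49))² = (-94 + (4/3 + 98))² = (-94 + 298/3)² = (16/3)² = 256/9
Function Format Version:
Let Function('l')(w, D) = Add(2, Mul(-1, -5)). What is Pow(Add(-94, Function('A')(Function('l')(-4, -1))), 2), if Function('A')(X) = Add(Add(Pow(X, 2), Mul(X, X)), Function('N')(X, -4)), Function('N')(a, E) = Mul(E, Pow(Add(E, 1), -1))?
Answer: Rational(256, 9) ≈ 28.444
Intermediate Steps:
Function('N')(a, E) = Mul(E, Pow(Add(1, E), -1))
Function('l')(w, D) = 7 (Function('l')(w, D) = Add(2, 5) = 7)
Function('A')(X) = Add(Rational(4, 3), Mul(2, Pow(X, 2))) (Function('A')(X) = Add(Add(Pow(X, 2), Mul(X, X)), Mul(-4, Pow(Add(1, -4), -1))) = Add(Add(Pow(X, 2), Pow(X, 2)), Mul(-4, Pow(-3, -1))) = Add(Mul(2, Pow(X, 2)), Mul(-4, Rational(-1, 3))) = Add(Mul(2, Pow(X, 2)), Rational(4, 3)) = Add(Rational(4, 3), Mul(2, Pow(X, 2))))
Pow(Add(-94, Function('A')(Function('l')(-4, -1))), 2) = Pow(Add(-94, Add(Rational(4, 3), Mul(2, Pow(7, 2)))), 2) = Pow(Add(-94, Add(Rational(4, 3), Mul(2, 49))), 2) = Pow(Add(-94, Add(Rational(4, 3), 98)), 2) = Pow(Add(-94, Rational(298, 3)), 2) = Pow(Rational(16, 3), 2) = Rational(256, 9)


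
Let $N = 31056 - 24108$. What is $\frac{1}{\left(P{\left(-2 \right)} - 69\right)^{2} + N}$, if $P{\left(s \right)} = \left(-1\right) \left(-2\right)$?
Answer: $\frac{1}{11437} \approx 8.7435 \cdot 10^{-5}$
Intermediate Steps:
$P{\left(s \right)} = 2$
$N = 6948$ ($N = 31056 - 24108 = 6948$)
$\frac{1}{\left(P{\left(-2 \right)} - 69\right)^{2} + N} = \frac{1}{\left(2 - 69\right)^{2} + 6948} = \frac{1}{\left(-67\right)^{2} + 6948} = \frac{1}{4489 + 6948} = \frac{1}{11437}$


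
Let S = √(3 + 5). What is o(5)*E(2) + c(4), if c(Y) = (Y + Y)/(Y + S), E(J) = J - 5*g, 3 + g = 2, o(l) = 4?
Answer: 32 - 2*√2 ≈ 29.172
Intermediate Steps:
g = -1 (g = -3 + 2 = -1)
S = 2*√2 (S = √8 = 2*√2 ≈ 2.8284)
E(J) = 5 + J (E(J) = J - 5*(-1) = J + 5 = 5 + J)
c(Y) = 2*Y/(Y + 2*√2) (c(Y) = (Y + Y)/(Y + 2*√2) = (2*Y)/(Y + 2*√2) = 2*Y/(Y + 2*√2))
o(5)*E(2) + c(4) = 4*(5 + 2) + 2*4/(4 + 2*√2) = 4*7 + 8/(4 + 2*√2) = 28 + 8/(4 + 2*√2)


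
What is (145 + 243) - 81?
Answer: 307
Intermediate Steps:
(145 + 243) - 81 = 388 - 81 = 307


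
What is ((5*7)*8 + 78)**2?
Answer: 128164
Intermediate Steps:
((5*7)*8 + 78)**2 = (35*8 + 78)**2 = (280 + 78)**2 = 358**2 = 128164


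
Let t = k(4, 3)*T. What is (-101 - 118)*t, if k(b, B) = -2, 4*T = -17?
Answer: -3723/2 ≈ -1861.5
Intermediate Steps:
T = -17/4 (T = (1/4)*(-17) = -17/4 ≈ -4.2500)
t = 17/2 (t = -2*(-17/4) = 17/2 ≈ 8.5000)
(-101 - 118)*t = (-101 - 118)*(17/2) = -219*17/2 = -3723/2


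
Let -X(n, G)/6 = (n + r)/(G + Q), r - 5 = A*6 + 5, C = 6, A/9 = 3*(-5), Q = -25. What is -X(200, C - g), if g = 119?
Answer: 600/23 ≈ 26.087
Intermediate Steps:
A = -135 (A = 9*(3*(-5)) = 9*(-15) = -135)
r = -800 (r = 5 + (-135*6 + 5) = 5 + (-810 + 5) = 5 - 805 = -800)
X(n, G) = -6*(-800 + n)/(-25 + G) (X(n, G) = -6*(n - 800)/(G - 25) = -6*(-800 + n)/(-25 + G))
-X(200, C - g) = -6*(800 - 1*200)/(-25 + (6 - 1*119)) = -6*(800 - 200)/(-25 + (6 - 119)) = -6*600/(-25 - 113) = -6*600/(-138) = -6*(-1)*600/138 = -1*(-600/23) = 600/23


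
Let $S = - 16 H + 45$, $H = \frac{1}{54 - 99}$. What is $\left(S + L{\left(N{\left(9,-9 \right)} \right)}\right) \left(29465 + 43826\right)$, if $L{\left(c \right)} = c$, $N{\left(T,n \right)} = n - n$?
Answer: $\frac{149586931}{45} \approx 3.3242 \cdot 10^{6}$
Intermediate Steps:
$H = - \frac{1}{45}$ ($H = \frac{1}{-45} = - \frac{1}{45} \approx -0.022222$)
$N{\left(T,n \right)} = 0$
$S = \frac{2041}{45}$ ($S = \left(-16\right) \left(- \frac{1}{45}\right) + 45 = \frac{16}{45} + 45 = \frac{2041}{45} \approx 45.356$)
$\left(S + L{\left(N{\left(9,-9 \right)} \right)}\right) \left(29465 + 43826\right) = \left(\frac{2041}{45} + 0\right) \left(29465 + 43826\right) = \frac{2041}{45} \cdot 73291 = \frac{149586931}{45}$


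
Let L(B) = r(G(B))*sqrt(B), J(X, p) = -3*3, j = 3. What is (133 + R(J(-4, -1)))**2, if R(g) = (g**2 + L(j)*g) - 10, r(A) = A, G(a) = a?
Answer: 43803 - 11016*sqrt(3) ≈ 24723.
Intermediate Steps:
J(X, p) = -9
L(B) = B**(3/2) (L(B) = B*sqrt(B) = B**(3/2))
R(g) = -10 + g**2 + 3*g*sqrt(3) (R(g) = (g**2 + 3**(3/2)*g) - 10 = (g**2 + (3*sqrt(3))*g) - 10 = (g**2 + 3*g*sqrt(3)) - 10 = -10 + g**2 + 3*g*sqrt(3))
(133 + R(J(-4, -1)))**2 = (133 + (-10 + (-9)**2 + 3*(-9)*sqrt(3)))**2 = (133 + (-10 + 81 - 27*sqrt(3)))**2 = (133 + (71 - 27*sqrt(3)))**2 = (204 - 27*sqrt(3))**2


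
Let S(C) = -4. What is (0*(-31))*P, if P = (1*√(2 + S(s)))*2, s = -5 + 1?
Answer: 0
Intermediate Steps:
s = -4
P = 2*I*√2 (P = (1*√(2 - 4))*2 = (1*√(-2))*2 = (1*(I*√2))*2 = (I*√2)*2 = 2*I*√2 ≈ 2.8284*I)
(0*(-31))*P = (0*(-31))*(2*I*√2) = 0*(2*I*√2) = 0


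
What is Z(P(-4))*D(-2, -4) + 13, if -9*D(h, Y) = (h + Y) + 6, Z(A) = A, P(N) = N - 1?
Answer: 13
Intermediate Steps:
P(N) = -1 + N
D(h, Y) = -⅔ - Y/9 - h/9 (D(h, Y) = -((h + Y) + 6)/9 = -((Y + h) + 6)/9 = -(6 + Y + h)/9 = -⅔ - Y/9 - h/9)
Z(P(-4))*D(-2, -4) + 13 = (-1 - 4)*(-⅔ - ⅑*(-4) - ⅑*(-2)) + 13 = -5*(-⅔ + 4/9 + 2/9) + 13 = -5*0 + 13 = 0 + 13 = 13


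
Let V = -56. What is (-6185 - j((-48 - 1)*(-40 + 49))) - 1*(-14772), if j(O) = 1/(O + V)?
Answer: 4267740/497 ≈ 8587.0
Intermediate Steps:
j(O) = 1/(-56 + O) (j(O) = 1/(O - 56) = 1/(-56 + O))
(-6185 - j((-48 - 1)*(-40 + 49))) - 1*(-14772) = (-6185 - 1/(-56 + (-48 - 1)*(-40 + 49))) - 1*(-14772) = (-6185 - 1/(-56 - 49*9)) + 14772 = (-6185 - 1/(-56 - 441)) + 14772 = (-6185 - 1/(-497)) + 14772 = (-6185 - 1*(-1/497)) + 14772 = (-6185 + 1/497) + 14772 = -3073944/497 + 14772 = 4267740/497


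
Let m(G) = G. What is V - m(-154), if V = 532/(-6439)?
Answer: 991074/6439 ≈ 153.92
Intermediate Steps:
V = -532/6439 (V = 532*(-1/6439) = -532/6439 ≈ -0.082622)
V - m(-154) = -532/6439 - 1*(-154) = -532/6439 + 154 = 991074/6439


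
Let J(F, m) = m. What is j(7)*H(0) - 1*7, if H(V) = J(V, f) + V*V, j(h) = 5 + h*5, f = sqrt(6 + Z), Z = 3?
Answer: 113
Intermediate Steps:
f = 3 (f = sqrt(6 + 3) = sqrt(9) = 3)
j(h) = 5 + 5*h
H(V) = 3 + V**2 (H(V) = 3 + V*V = 3 + V**2)
j(7)*H(0) - 1*7 = (5 + 5*7)*(3 + 0**2) - 1*7 = (5 + 35)*(3 + 0) - 7 = 40*3 - 7 = 120 - 7 = 113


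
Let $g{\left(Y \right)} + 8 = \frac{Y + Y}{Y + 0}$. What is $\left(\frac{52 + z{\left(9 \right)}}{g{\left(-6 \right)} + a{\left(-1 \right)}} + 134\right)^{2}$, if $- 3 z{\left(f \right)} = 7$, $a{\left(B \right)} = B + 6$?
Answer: $\frac{64009}{9} \approx 7112.1$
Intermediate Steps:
$a{\left(B \right)} = 6 + B$
$g{\left(Y \right)} = -6$ ($g{\left(Y \right)} = -8 + \frac{Y + Y}{Y + 0} = -8 + \frac{2 Y}{Y} = -8 + 2 = -6$)
$z{\left(f \right)} = - \frac{7}{3}$ ($z{\left(f \right)} = \left(- \frac{1}{3}\right) 7 = - \frac{7}{3}$)
$\left(\frac{52 + z{\left(9 \right)}}{g{\left(-6 \right)} + a{\left(-1 \right)}} + 134\right)^{2} = \left(\frac{52 - \frac{7}{3}}{-6 + \left(6 - 1\right)} + 134\right)^{2} = \left(\frac{149}{3 \left(-6 + 5\right)} + 134\right)^{2} = \left(\frac{149}{3 \left(-1\right)} + 134\right)^{2} = \left(\frac{149}{3} \left(-1\right) + 134\right)^{2} = \left(- \frac{149}{3} + 134\right)^{2} = \left(\frac{253}{3}\right)^{2} = \frac{64009}{9}$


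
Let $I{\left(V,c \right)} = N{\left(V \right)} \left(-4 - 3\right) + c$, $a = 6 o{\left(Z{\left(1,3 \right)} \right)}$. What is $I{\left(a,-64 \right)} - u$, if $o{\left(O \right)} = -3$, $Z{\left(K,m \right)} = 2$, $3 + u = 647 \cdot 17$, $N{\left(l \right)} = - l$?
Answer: $-11186$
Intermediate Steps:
$u = 10996$ ($u = -3 + 647 \cdot 17 = -3 + 10999 = 10996$)
$a = -18$ ($a = 6 \left(-3\right) = -18$)
$I{\left(V,c \right)} = c + 7 V$ ($I{\left(V,c \right)} = - V \left(-4 - 3\right) + c = - V \left(-7\right) + c = 7 V + c = c + 7 V$)
$I{\left(a,-64 \right)} - u = \left(-64 + 7 \left(-18\right)\right) - 10996 = \left(-64 - 126\right) - 10996 = -190 - 10996 = -11186$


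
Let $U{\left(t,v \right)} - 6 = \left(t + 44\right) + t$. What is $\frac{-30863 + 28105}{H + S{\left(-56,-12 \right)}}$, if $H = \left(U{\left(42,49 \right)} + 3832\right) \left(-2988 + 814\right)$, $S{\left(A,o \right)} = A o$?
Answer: $\frac{1379}{4310706} \approx 0.0003199$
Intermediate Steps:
$U{\left(t,v \right)} = 50 + 2 t$ ($U{\left(t,v \right)} = 6 + \left(\left(t + 44\right) + t\right) = 6 + \left(\left(44 + t\right) + t\right) = 6 + \left(44 + 2 t\right) = 50 + 2 t$)
$H = -8622084$ ($H = \left(\left(50 + 2 \cdot 42\right) + 3832\right) \left(-2988 + 814\right) = \left(\left(50 + 84\right) + 3832\right) \left(-2174\right) = \left(134 + 3832\right) \left(-2174\right) = 3966 \left(-2174\right) = -8622084$)
$\frac{-30863 + 28105}{H + S{\left(-56,-12 \right)}} = \frac{-30863 + 28105}{-8622084 - -672} = - \frac{2758}{-8622084 + 672} = - \frac{2758}{-8621412} = \left(-2758\right) \left(- \frac{1}{8621412}\right) = \frac{1379}{4310706}$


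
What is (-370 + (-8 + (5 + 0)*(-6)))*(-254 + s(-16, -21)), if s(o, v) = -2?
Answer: 104448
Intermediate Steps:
(-370 + (-8 + (5 + 0)*(-6)))*(-254 + s(-16, -21)) = (-370 + (-8 + (5 + 0)*(-6)))*(-254 - 2) = (-370 + (-8 + 5*(-6)))*(-256) = (-370 + (-8 - 30))*(-256) = (-370 - 38)*(-256) = -408*(-256) = 104448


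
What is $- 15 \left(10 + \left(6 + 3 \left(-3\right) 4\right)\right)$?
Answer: $300$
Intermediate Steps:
$- 15 \left(10 + \left(6 + 3 \left(-3\right) 4\right)\right) = - 15 \left(10 + \left(6 - 36\right)\right) = - 15 \left(10 - 30\right) = \left(-15\right) \left(-20\right) = 300$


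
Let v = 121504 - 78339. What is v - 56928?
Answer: -13763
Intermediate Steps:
v = 43165
v - 56928 = 43165 - 56928 = -13763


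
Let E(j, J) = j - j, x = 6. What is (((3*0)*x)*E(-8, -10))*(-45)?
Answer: 0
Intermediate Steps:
E(j, J) = 0
(((3*0)*x)*E(-8, -10))*(-45) = (((3*0)*6)*0)*(-45) = ((0*6)*0)*(-45) = (0*0)*(-45) = 0*(-45) = 0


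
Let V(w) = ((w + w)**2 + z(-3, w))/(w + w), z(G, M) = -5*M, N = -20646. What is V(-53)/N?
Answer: 7/1332 ≈ 0.0052553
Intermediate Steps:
V(w) = (-5*w + 4*w**2)/(2*w) (V(w) = ((w + w)**2 - 5*w)/(w + w) = ((2*w)**2 - 5*w)/((2*w)) = (4*w**2 - 5*w)*(1/(2*w)) = (-5*w + 4*w**2)*(1/(2*w)) = (-5*w + 4*w**2)/(2*w))
V(-53)/N = (-5/2 + 2*(-53))/(-20646) = (-5/2 - 106)*(-1/20646) = -217/2*(-1/20646) = 7/1332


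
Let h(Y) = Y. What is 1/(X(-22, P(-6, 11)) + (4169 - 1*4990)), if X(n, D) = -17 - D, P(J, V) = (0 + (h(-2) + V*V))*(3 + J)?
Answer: -1/481 ≈ -0.0020790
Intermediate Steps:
P(J, V) = (-2 + V**2)*(3 + J) (P(J, V) = (0 + (-2 + V*V))*(3 + J) = (0 + (-2 + V**2))*(3 + J) = (-2 + V**2)*(3 + J))
1/(X(-22, P(-6, 11)) + (4169 - 1*4990)) = 1/((-17 - (-6 - 2*(-6) + 3*11**2 - 6*11**2)) + (4169 - 1*4990)) = 1/((-17 - (-6 + 12 + 3*121 - 6*121)) + (4169 - 4990)) = 1/((-17 - (-6 + 12 + 363 - 726)) - 821) = 1/((-17 - 1*(-357)) - 821) = 1/((-17 + 357) - 821) = 1/(340 - 821) = 1/(-481) = -1/481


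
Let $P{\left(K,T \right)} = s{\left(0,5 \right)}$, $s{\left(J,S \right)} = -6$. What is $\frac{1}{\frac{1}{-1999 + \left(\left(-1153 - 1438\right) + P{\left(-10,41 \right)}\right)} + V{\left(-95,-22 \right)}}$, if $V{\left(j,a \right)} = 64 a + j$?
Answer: $- \frac{4596}{6907789} \approx -0.00066534$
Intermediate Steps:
$P{\left(K,T \right)} = -6$
$V{\left(j,a \right)} = j + 64 a$
$\frac{1}{\frac{1}{-1999 + \left(\left(-1153 - 1438\right) + P{\left(-10,41 \right)}\right)} + V{\left(-95,-22 \right)}} = \frac{1}{\frac{1}{-1999 - 2597} + \left(-95 + 64 \left(-22\right)\right)} = \frac{1}{\frac{1}{-1999 - 2597} - 1503} = \frac{1}{\frac{1}{-4596} - 1503} = \frac{1}{- \frac{1}{4596} - 1503} = \frac{1}{- \frac{6907789}{4596}} = - \frac{4596}{6907789}$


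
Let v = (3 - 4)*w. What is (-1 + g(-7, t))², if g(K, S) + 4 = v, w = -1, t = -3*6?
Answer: 16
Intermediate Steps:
t = -18
v = 1 (v = (3 - 4)*(-1) = -1*(-1) = 1)
g(K, S) = -3 (g(K, S) = -4 + 1 = -3)
(-1 + g(-7, t))² = (-1 - 3)² = (-4)² = 16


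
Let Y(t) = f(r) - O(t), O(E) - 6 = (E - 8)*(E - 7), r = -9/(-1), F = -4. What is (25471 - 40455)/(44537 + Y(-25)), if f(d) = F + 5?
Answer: -3746/10869 ≈ -0.34465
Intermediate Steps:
r = 9 (r = -9*(-1) = 9)
f(d) = 1 (f(d) = -4 + 5 = 1)
O(E) = 6 + (-8 + E)*(-7 + E) (O(E) = 6 + (E - 8)*(E - 7) = 6 + (-8 + E)*(-7 + E))
Y(t) = -61 - t² + 15*t (Y(t) = 1 - (62 + t² - 15*t) = 1 + (-62 - t² + 15*t) = -61 - t² + 15*t)
(25471 - 40455)/(44537 + Y(-25)) = (25471 - 40455)/(44537 + (-61 - 1*(-25)² + 15*(-25))) = -14984/(44537 + (-61 - 1*625 - 375)) = -14984/(44537 + (-61 - 625 - 375)) = -14984/(44537 - 1061) = -14984/43476 = -14984*1/43476 = -3746/10869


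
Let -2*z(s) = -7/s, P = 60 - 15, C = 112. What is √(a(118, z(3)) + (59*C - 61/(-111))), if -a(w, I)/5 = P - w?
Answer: 4*√5370069/111 ≈ 83.508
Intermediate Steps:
P = 45
z(s) = 7/(2*s) (z(s) = -(-7)/(2*s) = 7/(2*s))
a(w, I) = -225 + 5*w (a(w, I) = -5*(45 - w) = -225 + 5*w)
√(a(118, z(3)) + (59*C - 61/(-111))) = √((-225 + 5*118) + (59*112 - 61/(-111))) = √((-225 + 590) + (6608 - 61*(-1/111))) = √(365 + (6608 + 61/111)) = √(365 + 733549/111) = √(774064/111) = 4*√5370069/111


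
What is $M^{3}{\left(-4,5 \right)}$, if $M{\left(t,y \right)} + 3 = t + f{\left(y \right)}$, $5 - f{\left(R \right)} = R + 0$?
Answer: $-343$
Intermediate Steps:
$f{\left(R \right)} = 5 - R$ ($f{\left(R \right)} = 5 - \left(R + 0\right) = 5 - R$)
$M{\left(t,y \right)} = 2 + t - y$ ($M{\left(t,y \right)} = -3 - \left(-5 + y - t\right) = -3 + \left(5 + t - y\right) = 2 + t - y$)
$M^{3}{\left(-4,5 \right)} = \left(2 - 4 - 5\right)^{3} = \left(-7\right)^{3} = -343$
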